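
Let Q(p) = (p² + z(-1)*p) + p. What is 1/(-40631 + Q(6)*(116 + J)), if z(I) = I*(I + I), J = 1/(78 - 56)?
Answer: -11/378010 ≈ -2.9100e-5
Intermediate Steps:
J = 1/22 ≈ 0.045455
z(I) = 2*I² (z(I) = I*(2*I) = 2*I²)
Q(p) = p² + 3*p (Q(p) = (p² + (2*(-1)²)*p) + p = (p² + (2*1)*p) + p = (p² + 2*p) + p = p² + 3*p)
1/(-40631 + Q(6)*(116 + J)) = 1/(-40631 + (6*(3 + 6))*(116 + 1/22)) = 1/(-40631 + (6*9)*(2553/22)) = 1/(-40631 + 54*(2553/22)) = 1/(-40631 + 68931/11) = 1/(-378010/11) = -11/378010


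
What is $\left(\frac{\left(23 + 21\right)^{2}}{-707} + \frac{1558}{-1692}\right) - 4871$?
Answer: $- \frac{2915640871}{598122} \approx -4874.7$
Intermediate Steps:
$\left(\frac{\left(23 + 21\right)^{2}}{-707} + \frac{1558}{-1692}\right) - 4871 = \left(44^{2} \left(- \frac{1}{707}\right) + 1558 \left(- \frac{1}{1692}\right)\right) - 4871 = \left(1936 \left(- \frac{1}{707}\right) - \frac{779}{846}\right) - 4871 = \left(- \frac{1936}{707} - \frac{779}{846}\right) - 4871 = - \frac{2188609}{598122} - 4871 = - \frac{2915640871}{598122}$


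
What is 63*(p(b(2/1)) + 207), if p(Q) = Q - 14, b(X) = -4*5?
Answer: 10899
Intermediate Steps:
b(X) = -20
p(Q) = -14 + Q
63*(p(b(2/1)) + 207) = 63*((-14 - 20) + 207) = 63*(-34 + 207) = 63*173 = 10899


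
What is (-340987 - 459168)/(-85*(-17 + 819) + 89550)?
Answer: -160031/4276 ≈ -37.425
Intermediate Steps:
(-340987 - 459168)/(-85*(-17 + 819) + 89550) = -800155/(-85*802 + 89550) = -800155/(-68170 + 89550) = -800155/21380 = -800155*1/21380 = -160031/4276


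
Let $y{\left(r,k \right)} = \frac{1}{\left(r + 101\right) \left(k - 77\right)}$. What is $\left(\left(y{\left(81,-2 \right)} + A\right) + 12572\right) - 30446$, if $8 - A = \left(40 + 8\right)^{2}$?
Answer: $- \frac{290004261}{14378} \approx -20170.0$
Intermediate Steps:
$y{\left(r,k \right)} = \frac{1}{\left(-77 + k\right) \left(101 + r\right)}$ ($y{\left(r,k \right)} = \frac{1}{\left(101 + r\right) \left(-77 + k\right)} = \frac{1}{\left(-77 + k\right) \left(101 + r\right)}$)
$A = -2296$ ($A = 8 - \left(40 + 8\right)^{2} = 8 - 48^{2} = 8 - 2304 = -2296$)
$\left(\left(y{\left(81,-2 \right)} + A\right) + 12572\right) - 30446 = \left(\left(\frac{1}{-7777 - 6237 + 101 \left(-2\right) - 162} - 2296\right) + 12572\right) - 30446 = \left(\left(\frac{1}{-7777 - 6237 - 202 - 162} - 2296\right) + 12572\right) - 30446 = \left(\left(\frac{1}{-14378} - 2296\right) + 12572\right) - 30446 = \left(\left(- \frac{1}{14378} - 2296\right) + 12572\right) - 30446 = \left(- \frac{33011889}{14378} + 12572\right) - 30446 = \frac{147748327}{14378} - 30446 = - \frac{290004261}{14378}$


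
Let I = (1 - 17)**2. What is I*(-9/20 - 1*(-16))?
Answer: 19904/5 ≈ 3980.8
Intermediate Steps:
I = 256 (I = (-16)**2 = 256)
I*(-9/20 - 1*(-16)) = 256*(-9/20 - 1*(-16)) = 256*(-9*1/20 + 16) = 256*(-9/20 + 16) = 256*(311/20) = 19904/5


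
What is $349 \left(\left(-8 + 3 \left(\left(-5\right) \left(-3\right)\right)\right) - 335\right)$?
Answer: $-104002$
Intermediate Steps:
$349 \left(\left(-8 + 3 \left(\left(-5\right) \left(-3\right)\right)\right) - 335\right) = 349 \left(\left(-8 + 3 \cdot 15\right) - 335\right) = 349 \left(\left(-8 + 45\right) - 335\right) = 349 \left(37 - 335\right) = 349 \left(-298\right) = -104002$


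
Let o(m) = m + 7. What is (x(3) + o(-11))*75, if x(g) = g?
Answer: -75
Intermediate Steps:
o(m) = 7 + m
(x(3) + o(-11))*75 = (3 + (7 - 11))*75 = (3 - 4)*75 = -1*75 = -75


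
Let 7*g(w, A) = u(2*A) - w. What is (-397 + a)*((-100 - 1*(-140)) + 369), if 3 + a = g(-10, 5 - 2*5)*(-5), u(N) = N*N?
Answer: -1370150/7 ≈ -1.9574e+5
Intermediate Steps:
u(N) = N²
g(w, A) = -w/7 + 4*A²/7 (g(w, A) = ((2*A)² - w)/7 = (4*A² - w)/7 = (-w + 4*A²)/7 = -w/7 + 4*A²/7)
a = -571/7 (a = -3 + (-⅐*(-10) + 4*(5 - 2*5)²/7)*(-5) = -3 + (10/7 + 4*(5 - 10)²/7)*(-5) = -3 + (10/7 + (4/7)*(-5)²)*(-5) = -3 + (10/7 + (4/7)*25)*(-5) = -3 + (10/7 + 100/7)*(-5) = -3 + (110/7)*(-5) = -3 - 550/7 = -571/7 ≈ -81.571)
(-397 + a)*((-100 - 1*(-140)) + 369) = (-397 - 571/7)*((-100 - 1*(-140)) + 369) = -3350*((-100 + 140) + 369)/7 = -3350*(40 + 369)/7 = -3350/7*409 = -1370150/7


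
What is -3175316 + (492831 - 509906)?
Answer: -3192391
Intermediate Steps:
-3175316 + (492831 - 509906) = -3175316 - 17075 = -3192391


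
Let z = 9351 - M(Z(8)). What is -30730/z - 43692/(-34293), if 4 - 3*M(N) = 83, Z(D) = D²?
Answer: -322054721/160788446 ≈ -2.0030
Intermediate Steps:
M(N) = -79/3 (M(N) = 4/3 - ⅓*83 = 4/3 - 83/3 = -79/3)
z = 28132/3 (z = 9351 - 1*(-79/3) = 9351 + 79/3 = 28132/3 ≈ 9377.3)
-30730/z - 43692/(-34293) = -30730/28132/3 - 43692/(-34293) = -30730*3/28132 - 43692*(-1/34293) = -46095/14066 + 14564/11431 = -322054721/160788446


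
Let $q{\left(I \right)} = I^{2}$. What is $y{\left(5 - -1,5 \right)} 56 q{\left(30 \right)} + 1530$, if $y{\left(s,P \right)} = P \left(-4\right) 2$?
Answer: $-2014470$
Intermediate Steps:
$y{\left(s,P \right)} = - 8 P$ ($y{\left(s,P \right)} = - 4 P 2 = - 8 P$)
$y{\left(5 - -1,5 \right)} 56 q{\left(30 \right)} + 1530 = \left(-8\right) 5 \cdot 56 \cdot 30^{2} + 1530 = \left(-40\right) 56 \cdot 900 + 1530 = \left(-2240\right) 900 + 1530 = -2016000 + 1530 = -2014470$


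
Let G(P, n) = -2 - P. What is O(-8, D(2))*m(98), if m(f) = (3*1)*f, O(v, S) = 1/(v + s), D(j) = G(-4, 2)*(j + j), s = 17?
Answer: 98/3 ≈ 32.667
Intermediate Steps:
D(j) = 4*j (D(j) = (-2 - 1*(-4))*(j + j) = (-2 + 4)*(2*j) = 2*(2*j) = 4*j)
O(v, S) = 1/(17 + v) (O(v, S) = 1/(v + 17) = 1/(17 + v))
m(f) = 3*f
O(-8, D(2))*m(98) = (3*98)/(17 - 8) = 294/9 = (⅑)*294 = 98/3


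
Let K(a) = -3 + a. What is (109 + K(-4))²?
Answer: 10404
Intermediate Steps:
(109 + K(-4))² = (109 + (-3 - 4))² = (109 - 7)² = 102² = 10404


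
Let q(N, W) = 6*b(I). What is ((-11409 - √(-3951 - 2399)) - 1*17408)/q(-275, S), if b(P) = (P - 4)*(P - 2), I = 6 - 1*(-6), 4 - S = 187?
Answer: -28817/480 - I*√254/96 ≈ -60.035 - 0.16601*I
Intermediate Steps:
S = -183 (S = 4 - 1*187 = 4 - 187 = -183)
I = 12 (I = 6 + 6 = 12)
b(P) = (-4 + P)*(-2 + P)
q(N, W) = 480 (q(N, W) = 6*(8 + 12² - 6*12) = 6*(8 + 144 - 72) = 6*80 = 480)
((-11409 - √(-3951 - 2399)) - 1*17408)/q(-275, S) = ((-11409 - √(-3951 - 2399)) - 1*17408)/480 = ((-11409 - √(-6350)) - 17408)*(1/480) = ((-11409 - 5*I*√254) - 17408)*(1/480) = (-28817 - 5*I*√254)*(1/480) = -28817/480 - I*√254/96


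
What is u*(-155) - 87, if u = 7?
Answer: -1172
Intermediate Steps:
u*(-155) - 87 = 7*(-155) - 87 = -1085 - 87 = -1172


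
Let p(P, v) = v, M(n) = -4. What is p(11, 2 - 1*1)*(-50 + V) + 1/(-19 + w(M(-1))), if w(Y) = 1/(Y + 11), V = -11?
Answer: -8059/132 ≈ -61.053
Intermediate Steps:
w(Y) = 1/(11 + Y)
p(11, 2 - 1*1)*(-50 + V) + 1/(-19 + w(M(-1))) = (2 - 1*1)*(-50 - 11) + 1/(-19 + 1/(11 - 4)) = (2 - 1)*(-61) + 1/(-19 + 1/7) = 1*(-61) + 1/(-19 + 1/7) = -61 + 1/(-132/7) = -61 - 7/132 = -8059/132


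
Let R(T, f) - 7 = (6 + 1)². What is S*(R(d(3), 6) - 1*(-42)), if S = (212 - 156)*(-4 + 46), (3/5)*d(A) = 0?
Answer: 230496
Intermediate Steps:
d(A) = 0 (d(A) = (5/3)*0 = 0)
R(T, f) = 56 (R(T, f) = 7 + (6 + 1)² = 7 + 7² = 7 + 49 = 56)
S = 2352 (S = 56*42 = 2352)
S*(R(d(3), 6) - 1*(-42)) = 2352*(56 - 1*(-42)) = 2352*(56 + 42) = 2352*98 = 230496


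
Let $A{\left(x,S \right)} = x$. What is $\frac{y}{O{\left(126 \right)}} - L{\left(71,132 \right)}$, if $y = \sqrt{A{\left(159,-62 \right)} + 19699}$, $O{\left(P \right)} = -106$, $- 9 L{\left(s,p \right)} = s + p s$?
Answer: $\frac{9443}{9} - \frac{\sqrt{19858}}{106} \approx 1047.9$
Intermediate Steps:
$L{\left(s,p \right)} = - \frac{s}{9} - \frac{p s}{9}$ ($L{\left(s,p \right)} = - \frac{s + p s}{9} = - \frac{s}{9} - \frac{p s}{9}$)
$y = \sqrt{19858}$ ($y = \sqrt{159 + 19699} = \sqrt{19858} \approx 140.92$)
$\frac{y}{O{\left(126 \right)}} - L{\left(71,132 \right)} = \frac{\sqrt{19858}}{-106} - \left(- \frac{1}{9}\right) 71 \left(1 + 132\right) = \sqrt{19858} \left(- \frac{1}{106}\right) - \left(- \frac{1}{9}\right) 71 \cdot 133 = - \frac{\sqrt{19858}}{106} - - \frac{9443}{9} = - \frac{\sqrt{19858}}{106} + \frac{9443}{9} = \frac{9443}{9} - \frac{\sqrt{19858}}{106}$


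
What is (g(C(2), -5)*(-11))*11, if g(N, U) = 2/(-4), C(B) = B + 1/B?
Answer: 121/2 ≈ 60.500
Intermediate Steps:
g(N, U) = -½ (g(N, U) = 2*(-¼) = -½)
(g(C(2), -5)*(-11))*11 = -½*(-11)*11 = (11/2)*11 = 121/2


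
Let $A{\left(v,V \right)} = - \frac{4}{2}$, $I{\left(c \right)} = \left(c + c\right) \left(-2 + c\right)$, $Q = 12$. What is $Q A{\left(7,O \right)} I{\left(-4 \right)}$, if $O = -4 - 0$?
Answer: $-1152$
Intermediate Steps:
$I{\left(c \right)} = 2 c \left(-2 + c\right)$
$O = -4$ ($O = -4 + 0 = -4$)
$A{\left(v,V \right)} = -2$ ($A{\left(v,V \right)} = \left(-4\right) \frac{1}{2} = -2$)
$Q A{\left(7,O \right)} I{\left(-4 \right)} = 12 \left(-2\right) 2 \left(-4\right) \left(-2 - 4\right) = - 24 \cdot 2 \left(-4\right) \left(-6\right) = \left(-24\right) 48 = -1152$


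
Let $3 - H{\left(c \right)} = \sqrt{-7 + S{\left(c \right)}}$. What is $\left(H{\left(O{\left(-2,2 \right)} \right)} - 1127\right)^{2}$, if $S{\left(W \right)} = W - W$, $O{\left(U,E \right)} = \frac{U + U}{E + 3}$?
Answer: $\left(1124 + i \sqrt{7}\right)^{2} \approx 1.2634 \cdot 10^{6} + 5948.0 i$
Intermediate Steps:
$O{\left(U,E \right)} = \frac{2 U}{3 + E}$
$S{\left(W \right)} = 0$
$H{\left(c \right)} = 3 - i \sqrt{7}$ ($H{\left(c \right)} = 3 - \sqrt{-7 + 0} = 3 - \sqrt{-7} = 3 - i \sqrt{7}$)
$\left(H{\left(O{\left(-2,2 \right)} \right)} - 1127\right)^{2} = \left(\left(3 - i \sqrt{7}\right) - 1127\right)^{2} = \left(-1124 - i \sqrt{7}\right)^{2}$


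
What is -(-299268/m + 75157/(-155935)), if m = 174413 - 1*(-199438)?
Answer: 8307097243/6477383965 ≈ 1.2825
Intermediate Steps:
m = 373851 (m = 174413 + 199438 = 373851)
-(-299268/m + 75157/(-155935)) = -(-299268/373851 + 75157/(-155935)) = -(-299268*1/373851 + 75157*(-1/155935)) = -(-33252/41539 - 75157/155935) = -1*(-8307097243/6477383965) = 8307097243/6477383965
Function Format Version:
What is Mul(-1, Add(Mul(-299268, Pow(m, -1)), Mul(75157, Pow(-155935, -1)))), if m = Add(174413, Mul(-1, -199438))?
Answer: Rational(8307097243, 6477383965) ≈ 1.2825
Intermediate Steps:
m = 373851 (m = Add(174413, 199438) = 373851)
Mul(-1, Add(Mul(-299268, Pow(m, -1)), Mul(75157, Pow(-155935, -1)))) = Mul(-1, Add(Mul(-299268, Pow(373851, -1)), Mul(75157, Pow(-155935, -1)))) = Mul(-1, Add(Mul(-299268, Rational(1, 373851)), Mul(75157, Rational(-1, 155935)))) = Mul(-1, Add(Rational(-33252, 41539), Rational(-75157, 155935))) = Mul(-1, Rational(-8307097243, 6477383965)) = Rational(8307097243, 6477383965)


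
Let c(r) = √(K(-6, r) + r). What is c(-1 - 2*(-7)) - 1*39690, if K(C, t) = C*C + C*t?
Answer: -39690 + I*√29 ≈ -39690.0 + 5.3852*I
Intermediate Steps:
K(C, t) = C² + C*t
c(r) = √(36 - 5*r) (c(r) = √(-6*(-6 + r) + r) = √((36 - 6*r) + r) = √(36 - 5*r))
c(-1 - 2*(-7)) - 1*39690 = √(36 - 5*(-1 - 2*(-7))) - 1*39690 = √(36 - 5*(-1 + 14)) - 39690 = √(36 - 5*13) - 39690 = √(36 - 65) - 39690 = √(-29) - 39690 = I*√29 - 39690 = -39690 + I*√29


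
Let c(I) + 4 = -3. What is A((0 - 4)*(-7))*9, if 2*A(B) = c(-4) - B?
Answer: -315/2 ≈ -157.50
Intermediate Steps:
c(I) = -7 (c(I) = -4 - 3 = -7)
A(B) = -7/2 - B/2 (A(B) = (-7 - B)/2 = -7/2 - B/2)
A((0 - 4)*(-7))*9 = (-7/2 - (0 - 4)*(-7)/2)*9 = (-7/2 - (-2)*(-7))*9 = (-7/2 - 1/2*28)*9 = (-7/2 - 14)*9 = -35/2*9 = -315/2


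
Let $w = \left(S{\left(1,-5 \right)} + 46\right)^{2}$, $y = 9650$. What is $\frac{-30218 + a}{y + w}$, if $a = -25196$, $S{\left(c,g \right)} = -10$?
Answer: $- \frac{27707}{5473} \approx -5.0625$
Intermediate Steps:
$w = 1296$ ($w = \left(-10 + 46\right)^{2} = 36^{2} = 1296$)
$\frac{-30218 + a}{y + w} = \frac{-30218 - 25196}{9650 + 1296} = - \frac{55414}{10946} = \left(-55414\right) \frac{1}{10946} = - \frac{27707}{5473}$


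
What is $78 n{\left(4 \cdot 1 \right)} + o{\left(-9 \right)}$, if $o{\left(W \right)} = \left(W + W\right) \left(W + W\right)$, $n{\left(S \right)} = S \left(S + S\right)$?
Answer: $2820$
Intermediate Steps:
$n{\left(S \right)} = 2 S^{2}$ ($n{\left(S \right)} = S 2 S = 2 S^{2}$)
$o{\left(W \right)} = 4 W^{2}$ ($o{\left(W \right)} = 2 W 2 W = 4 W^{2}$)
$78 n{\left(4 \cdot 1 \right)} + o{\left(-9 \right)} = 78 \cdot 2 \left(4 \cdot 1\right)^{2} + 4 \left(-9\right)^{2} = 78 \cdot 2 \cdot 4^{2} + 4 \cdot 81 = 78 \cdot 2 \cdot 16 + 324 = 78 \cdot 32 + 324 = 2496 + 324 = 2820$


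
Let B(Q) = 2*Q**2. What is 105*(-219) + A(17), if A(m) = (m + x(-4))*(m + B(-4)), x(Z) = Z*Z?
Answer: -21378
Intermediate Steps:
x(Z) = Z**2
A(m) = (16 + m)*(32 + m) (A(m) = (m + (-4)**2)*(m + 2*(-4)**2) = (m + 16)*(m + 2*16) = (16 + m)*(m + 32) = (16 + m)*(32 + m))
105*(-219) + A(17) = 105*(-219) + (512 + 17**2 + 48*17) = -22995 + (512 + 289 + 816) = -22995 + 1617 = -21378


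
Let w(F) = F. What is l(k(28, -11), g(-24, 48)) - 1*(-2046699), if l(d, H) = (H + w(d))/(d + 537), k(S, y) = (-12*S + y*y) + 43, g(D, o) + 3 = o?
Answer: 747045008/365 ≈ 2.0467e+6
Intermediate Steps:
g(D, o) = -3 + o
k(S, y) = 43 + y² - 12*S (k(S, y) = (-12*S + y²) + 43 = (y² - 12*S) + 43 = 43 + y² - 12*S)
l(d, H) = (H + d)/(537 + d) (l(d, H) = (H + d)/(d + 537) = (H + d)/(537 + d))
l(k(28, -11), g(-24, 48)) - 1*(-2046699) = ((-3 + 48) + (43 + (-11)² - 12*28))/(537 + (43 + (-11)² - 12*28)) - 1*(-2046699) = (45 + (43 + 121 - 336))/(537 + (43 + 121 - 336)) + 2046699 = (45 - 172)/(537 - 172) + 2046699 = -127/365 + 2046699 = 747045008/365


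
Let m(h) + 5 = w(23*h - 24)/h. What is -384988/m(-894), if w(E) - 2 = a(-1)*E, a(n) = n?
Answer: 172089636/12529 ≈ 13735.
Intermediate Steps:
w(E) = 2 - E
m(h) = -5 + (26 - 23*h)/h (m(h) = -5 + (2 - (23*h - 24))/h = -5 + (2 - (-24 + 23*h))/h = -5 + (2 + (24 - 23*h))/h = -5 + (26 - 23*h)/h)
-384988/m(-894) = -384988/(-28 + 26/(-894)) = -384988/(-28 + 26*(-1/894)) = -384988/(-28 - 13/447) = -384988/(-12529/447) = -384988*(-447/12529) = 172089636/12529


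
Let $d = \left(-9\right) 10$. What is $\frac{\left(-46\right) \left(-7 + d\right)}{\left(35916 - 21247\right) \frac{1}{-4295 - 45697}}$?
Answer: $- \frac{223064304}{14669} \approx -15207.0$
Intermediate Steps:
$d = -90$
$\frac{\left(-46\right) \left(-7 + d\right)}{\left(35916 - 21247\right) \frac{1}{-4295 - 45697}} = \frac{\left(-46\right) \left(-7 - 90\right)}{\left(35916 - 21247\right) \frac{1}{-4295 - 45697}} = \frac{\left(-46\right) \left(-97\right)}{14669 \frac{1}{-49992}} = \frac{4462}{14669 \left(- \frac{1}{49992}\right)} = \frac{4462}{- \frac{14669}{49992}} = 4462 \left(- \frac{49992}{14669}\right) = - \frac{223064304}{14669}$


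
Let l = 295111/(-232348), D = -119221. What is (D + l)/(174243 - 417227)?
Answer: 3957293717/8065263776 ≈ 0.49066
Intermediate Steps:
l = -295111/232348 (l = 295111*(-1/232348) = -295111/232348 ≈ -1.2701)
(D + l)/(174243 - 417227) = (-119221 - 295111/232348)/(174243 - 417227) = -27701056019/232348/(-242984) = -27701056019/232348*(-1/242984) = 3957293717/8065263776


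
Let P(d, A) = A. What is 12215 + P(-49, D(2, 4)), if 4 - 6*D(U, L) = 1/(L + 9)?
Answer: 317607/26 ≈ 12216.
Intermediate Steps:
D(U, L) = ⅔ - 1/(6*(9 + L)) (D(U, L) = ⅔ - 1/(6*(L + 9)) = ⅔ - 1/(6*(9 + L)))
12215 + P(-49, D(2, 4)) = 12215 + (35 + 4*4)/(6*(9 + 4)) = 12215 + (⅙)*(35 + 16)/13 = 12215 + (⅙)*(1/13)*51 = 12215 + 17/26 = 317607/26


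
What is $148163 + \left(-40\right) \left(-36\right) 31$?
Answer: $192803$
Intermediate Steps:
$148163 + \left(-40\right) \left(-36\right) 31 = 148163 + 1440 \cdot 31 = 148163 + 44640 = 192803$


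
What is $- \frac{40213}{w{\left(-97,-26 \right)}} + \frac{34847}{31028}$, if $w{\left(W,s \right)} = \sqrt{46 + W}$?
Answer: $\frac{34847}{31028} + \frac{40213 i \sqrt{51}}{51} \approx 1.1231 + 5630.9 i$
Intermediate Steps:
$- \frac{40213}{w{\left(-97,-26 \right)}} + \frac{34847}{31028} = - \frac{40213}{\sqrt{46 - 97}} + \frac{34847}{31028} = - \frac{40213}{\sqrt{-51}} + 34847 \cdot \frac{1}{31028} = - \frac{40213}{i \sqrt{51}} + \frac{34847}{31028} = - 40213 \left(- \frac{i \sqrt{51}}{51}\right) + \frac{34847}{31028} = \frac{40213 i \sqrt{51}}{51} + \frac{34847}{31028} = \frac{34847}{31028} + \frac{40213 i \sqrt{51}}{51}$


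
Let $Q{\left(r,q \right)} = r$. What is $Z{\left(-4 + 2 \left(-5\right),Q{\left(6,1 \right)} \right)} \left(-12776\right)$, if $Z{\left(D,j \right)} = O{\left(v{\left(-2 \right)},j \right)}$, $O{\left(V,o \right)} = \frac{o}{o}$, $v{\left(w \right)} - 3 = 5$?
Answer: $-12776$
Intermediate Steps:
$v{\left(w \right)} = 8$ ($v{\left(w \right)} = 3 + 5 = 8$)
$O{\left(V,o \right)} = 1$
$Z{\left(D,j \right)} = 1$
$Z{\left(-4 + 2 \left(-5\right),Q{\left(6,1 \right)} \right)} \left(-12776\right) = 1 \left(-12776\right) = -12776$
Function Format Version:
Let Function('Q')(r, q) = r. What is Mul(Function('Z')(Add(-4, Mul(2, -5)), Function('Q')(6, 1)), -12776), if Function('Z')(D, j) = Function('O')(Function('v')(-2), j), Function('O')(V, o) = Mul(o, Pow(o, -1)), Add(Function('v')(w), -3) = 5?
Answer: -12776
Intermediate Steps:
Function('v')(w) = 8 (Function('v')(w) = Add(3, 5) = 8)
Function('O')(V, o) = 1
Function('Z')(D, j) = 1
Mul(Function('Z')(Add(-4, Mul(2, -5)), Function('Q')(6, 1)), -12776) = Mul(1, -12776) = -12776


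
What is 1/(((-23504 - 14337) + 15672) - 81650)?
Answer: -1/103819 ≈ -9.6321e-6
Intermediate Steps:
1/(((-23504 - 14337) + 15672) - 81650) = 1/((-37841 + 15672) - 81650) = 1/(-22169 - 81650) = 1/(-103819) = -1/103819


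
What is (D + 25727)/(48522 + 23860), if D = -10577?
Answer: 7575/36191 ≈ 0.20931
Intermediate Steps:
(D + 25727)/(48522 + 23860) = (-10577 + 25727)/(48522 + 23860) = 15150/72382 = 15150*(1/72382) = 7575/36191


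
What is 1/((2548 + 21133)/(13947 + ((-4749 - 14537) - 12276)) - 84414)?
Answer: -17615/1486976291 ≈ -1.1846e-5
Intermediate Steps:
1/((2548 + 21133)/(13947 + ((-4749 - 14537) - 12276)) - 84414) = 1/(23681/(13947 + (-19286 - 12276)) - 84414) = 1/(23681/(13947 - 31562) - 84414) = 1/(23681/(-17615) - 84414) = 1/(23681*(-1/17615) - 84414) = 1/(-23681/17615 - 84414) = 1/(-1486976291/17615) = -17615/1486976291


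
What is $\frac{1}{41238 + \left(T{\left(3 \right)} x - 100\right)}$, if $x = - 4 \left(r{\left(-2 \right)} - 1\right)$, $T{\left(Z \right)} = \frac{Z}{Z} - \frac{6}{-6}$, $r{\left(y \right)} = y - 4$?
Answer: $\frac{1}{41194} \approx 2.4275 \cdot 10^{-5}$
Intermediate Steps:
$r{\left(y \right)} = -4 + y$
$T{\left(Z \right)} = 2$ ($T{\left(Z \right)} = 1 - -1 = 1 + 1 = 2$)
$x = 28$ ($x = - 4 \left(\left(-4 - 2\right) - 1\right) = - 4 \left(-6 - 1\right) = \left(-4\right) \left(-7\right) = 28$)
$\frac{1}{41238 + \left(T{\left(3 \right)} x - 100\right)} = \frac{1}{41238 + \left(2 \cdot 28 - 100\right)} = \frac{1}{41238 + \left(56 - 100\right)} = \frac{1}{41238 - 44} = \frac{1}{41194}$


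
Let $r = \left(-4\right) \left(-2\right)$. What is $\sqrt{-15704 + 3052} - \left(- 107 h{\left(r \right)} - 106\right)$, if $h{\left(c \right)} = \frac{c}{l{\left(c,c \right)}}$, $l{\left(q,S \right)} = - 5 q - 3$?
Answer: $\frac{3702}{43} + 2 i \sqrt{3163} \approx 86.093 + 112.48 i$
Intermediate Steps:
$r = 8$
$l{\left(q,S \right)} = -3 - 5 q$
$h{\left(c \right)} = \frac{c}{-3 - 5 c}$
$\sqrt{-15704 + 3052} - \left(- 107 h{\left(r \right)} - 106\right) = \sqrt{-15704 + 3052} - \left(- 107 \left(\left(-1\right) 8 \frac{1}{3 + 5 \cdot 8}\right) - 106\right) = \sqrt{-12652} - \left(- 107 \left(\left(-1\right) 8 \frac{1}{3 + 40}\right) - 106\right) = 2 i \sqrt{3163} - \left(- 107 \left(\left(-1\right) 8 \cdot \frac{1}{43}\right) - 106\right) = 2 i \sqrt{3163} - \left(\left(-107\right) \left(- \frac{8}{43}\right) - 106\right) = 2 i \sqrt{3163} - \left(\frac{856}{43} - 106\right) = 2 i \sqrt{3163} - - \frac{3702}{43} = 2 i \sqrt{3163} + \frac{3702}{43} = \frac{3702}{43} + 2 i \sqrt{3163}$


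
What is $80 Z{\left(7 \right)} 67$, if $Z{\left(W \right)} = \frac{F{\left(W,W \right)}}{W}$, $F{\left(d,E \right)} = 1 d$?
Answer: $5360$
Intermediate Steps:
$F{\left(d,E \right)} = d$
$Z{\left(W \right)} = 1$ ($Z{\left(W \right)} = \frac{W}{W} = 1$)
$80 Z{\left(7 \right)} 67 = 80 \cdot 1 \cdot 67 = 80 \cdot 67 = 5360$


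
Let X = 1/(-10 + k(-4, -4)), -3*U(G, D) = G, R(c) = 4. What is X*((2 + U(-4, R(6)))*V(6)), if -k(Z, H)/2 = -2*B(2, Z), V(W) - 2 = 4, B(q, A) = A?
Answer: -10/13 ≈ -0.76923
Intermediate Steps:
V(W) = 6 (V(W) = 2 + 4 = 6)
U(G, D) = -G/3
k(Z, H) = 4*Z (k(Z, H) = -(-4)*Z = 4*Z)
X = -1/26 (X = 1/(-10 + 4*(-4)) = 1/(-10 - 16) = 1/(-26) = -1/26 ≈ -0.038462)
X*((2 + U(-4, R(6)))*V(6)) = -(2 - 1/3*(-4))*6/26 = -(2 + 4/3)*6/26 = -5*6/39 = -1/26*20 = -10/13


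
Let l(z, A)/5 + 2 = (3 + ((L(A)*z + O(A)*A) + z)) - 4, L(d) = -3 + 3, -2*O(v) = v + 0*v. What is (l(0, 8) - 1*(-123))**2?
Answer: 2704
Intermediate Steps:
O(v) = -v/2 (O(v) = -(v + 0*v)/2 = -(v + 0)/2 = -v/2)
L(d) = 0
l(z, A) = -15 + 5*z - 5*A**2/2 (l(z, A) = -10 + 5*((3 + ((0*z + (-A/2)*A) + z)) - 4) = -10 + 5*((3 + ((0 - A**2/2) + z)) - 4) = -10 + 5*((3 + (-A**2/2 + z)) - 4) = -10 + 5*((3 + (z - A**2/2)) - 4) = -10 + 5*((3 + z - A**2/2) - 4) = -10 + 5*(-1 + z - A**2/2) = -10 + (-5 + 5*z - 5*A**2/2) = -15 + 5*z - 5*A**2/2)
(l(0, 8) - 1*(-123))**2 = ((-15 + 5*0 - 5/2*8**2) - 1*(-123))**2 = ((-15 + 0 - 5/2*64) + 123)**2 = ((-15 + 0 - 160) + 123)**2 = (-175 + 123)**2 = (-52)**2 = 2704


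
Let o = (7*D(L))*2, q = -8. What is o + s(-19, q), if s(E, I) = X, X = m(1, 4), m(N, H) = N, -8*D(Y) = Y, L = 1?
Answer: -3/4 ≈ -0.75000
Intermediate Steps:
D(Y) = -Y/8
o = -7/4 (o = (7*(-1/8*1))*2 = (7*(-1/8))*2 = -7/8*2 = -7/4 ≈ -1.7500)
X = 1
s(E, I) = 1
o + s(-19, q) = -7/4 + 1 = -3/4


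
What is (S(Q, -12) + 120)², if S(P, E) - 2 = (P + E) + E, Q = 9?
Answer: 11449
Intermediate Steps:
S(P, E) = 2 + P + 2*E (S(P, E) = 2 + ((P + E) + E) = 2 + ((E + P) + E) = 2 + (P + 2*E) = 2 + P + 2*E)
(S(Q, -12) + 120)² = ((2 + 9 + 2*(-12)) + 120)² = ((2 + 9 - 24) + 120)² = (-13 + 120)² = 107² = 11449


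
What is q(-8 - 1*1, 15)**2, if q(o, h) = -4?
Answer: 16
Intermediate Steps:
q(-8 - 1*1, 15)**2 = (-4)**2 = 16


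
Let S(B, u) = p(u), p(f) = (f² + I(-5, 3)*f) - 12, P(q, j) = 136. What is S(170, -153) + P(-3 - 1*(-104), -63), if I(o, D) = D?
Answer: 23074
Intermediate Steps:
p(f) = -12 + f² + 3*f (p(f) = (f² + 3*f) - 12 = -12 + f² + 3*f)
S(B, u) = -12 + u² + 3*u
S(170, -153) + P(-3 - 1*(-104), -63) = (-12 + (-153)² + 3*(-153)) + 136 = (-12 + 23409 - 459) + 136 = 22938 + 136 = 23074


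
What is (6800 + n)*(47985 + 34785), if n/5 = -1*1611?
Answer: -103876350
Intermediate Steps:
n = -8055 (n = 5*(-1*1611) = 5*(-1611) = -8055)
(6800 + n)*(47985 + 34785) = (6800 - 8055)*(47985 + 34785) = -1255*82770 = -103876350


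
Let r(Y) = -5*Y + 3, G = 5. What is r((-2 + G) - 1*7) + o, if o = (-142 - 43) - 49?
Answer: -211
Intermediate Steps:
o = -234 (o = -185 - 49 = -234)
r(Y) = 3 - 5*Y
r((-2 + G) - 1*7) + o = (3 - 5*((-2 + 5) - 1*7)) - 234 = (3 - 5*(3 - 7)) - 234 = (3 - 5*(-4)) - 234 = (3 + 20) - 234 = 23 - 234 = -211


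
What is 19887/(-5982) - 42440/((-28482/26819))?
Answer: 1134689361331/28396554 ≈ 39959.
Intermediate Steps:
19887/(-5982) - 42440/((-28482/26819)) = 19887*(-1/5982) - 42440/((-28482*1/26819)) = -6629/1994 - 42440/(-28482/26819) = -6629/1994 - 42440*(-26819/28482) = -6629/1994 + 569099180/14241 = 1134689361331/28396554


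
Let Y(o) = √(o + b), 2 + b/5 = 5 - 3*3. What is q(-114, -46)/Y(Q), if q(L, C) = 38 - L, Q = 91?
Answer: 152*√61/61 ≈ 19.462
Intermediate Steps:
b = -30 (b = -10 + 5*(5 - 3*3) = -10 + 5*(5 - 9) = -10 + 5*(-4) = -10 - 20 = -30)
Y(o) = √(-30 + o) (Y(o) = √(o - 30) = √(-30 + o))
q(-114, -46)/Y(Q) = (38 - 1*(-114))/(√(-30 + 91)) = (38 + 114)/(√61) = 152*(√61/61) = 152*√61/61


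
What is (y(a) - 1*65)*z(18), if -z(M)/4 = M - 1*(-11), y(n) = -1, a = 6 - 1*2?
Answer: 7656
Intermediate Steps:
a = 4 (a = 6 - 2 = 4)
z(M) = -44 - 4*M (z(M) = -4*(M - 1*(-11)) = -4*(M + 11) = -4*(11 + M) = -44 - 4*M)
(y(a) - 1*65)*z(18) = (-1 - 1*65)*(-44 - 4*18) = (-1 - 65)*(-44 - 72) = -66*(-116) = 7656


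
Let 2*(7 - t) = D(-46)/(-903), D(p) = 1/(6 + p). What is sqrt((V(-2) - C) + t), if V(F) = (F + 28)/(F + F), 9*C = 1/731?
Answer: sqrt(47115007765)/307020 ≈ 0.70699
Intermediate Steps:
C = 1/6579 (C = (1/9)/731 = (1/9)*(1/731) = 1/6579 ≈ 0.00015200)
V(F) = (28 + F)/(2*F) (V(F) = (28 + F)/((2*F)) = (28 + F)*(1/(2*F)) = (28 + F)/(2*F))
t = 505679/72240 (t = 7 - 1/(2*(6 - 46)*(-903)) = 7 - (-1)/(2*(-40)*903) = 7 - (-1)*(-1)/(80*903) = 7 - 1/2*1/36120 = 7 - 1/72240 = 505679/72240 ≈ 7.0000)
sqrt((V(-2) - C) + t) = sqrt(((1/2)*(28 - 2)/(-2) - 1*1/6579) + 505679/72240) = sqrt(((1/2)*(-1/2)*26 - 1/6579) + 505679/72240) = sqrt((-13/2 - 1/6579) + 505679/72240) = sqrt(-85529/13158 + 505679/72240) = sqrt(1841509/3684240) = sqrt(47115007765)/307020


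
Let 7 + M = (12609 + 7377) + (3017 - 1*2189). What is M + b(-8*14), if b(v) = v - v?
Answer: 20807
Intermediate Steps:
b(v) = 0
M = 20807 (M = -7 + ((12609 + 7377) + (3017 - 1*2189)) = -7 + (19986 + (3017 - 2189)) = -7 + (19986 + 828) = -7 + 20814 = 20807)
M + b(-8*14) = 20807 + 0 = 20807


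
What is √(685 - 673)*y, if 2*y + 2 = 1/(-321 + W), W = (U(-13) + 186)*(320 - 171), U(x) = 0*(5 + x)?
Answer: -54785*√3/27393 ≈ -3.4640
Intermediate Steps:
U(x) = 0
W = 27714 (W = (0 + 186)*(320 - 171) = 186*149 = 27714)
y = -54785/54786 (y = -1 + 1/(2*(-321 + 27714)) = -1 + (½)/27393 = -1 + (½)*(1/27393) = -1 + 1/54786 = -54785/54786 ≈ -0.99998)
√(685 - 673)*y = √(685 - 673)*(-54785/54786) = √12*(-54785/54786) = (2*√3)*(-54785/54786) = -54785*√3/27393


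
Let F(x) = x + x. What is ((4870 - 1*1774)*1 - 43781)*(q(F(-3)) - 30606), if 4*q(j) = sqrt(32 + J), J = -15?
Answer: 1245205110 - 40685*sqrt(17)/4 ≈ 1.2452e+9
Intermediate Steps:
F(x) = 2*x
q(j) = sqrt(17)/4 (q(j) = sqrt(32 - 15)/4 = sqrt(17)/4)
((4870 - 1*1774)*1 - 43781)*(q(F(-3)) - 30606) = ((4870 - 1*1774)*1 - 43781)*(sqrt(17)/4 - 30606) = ((4870 - 1774)*1 - 43781)*(-30606 + sqrt(17)/4) = (3096*1 - 43781)*(-30606 + sqrt(17)/4) = (3096 - 43781)*(-30606 + sqrt(17)/4) = -40685*(-30606 + sqrt(17)/4) = 1245205110 - 40685*sqrt(17)/4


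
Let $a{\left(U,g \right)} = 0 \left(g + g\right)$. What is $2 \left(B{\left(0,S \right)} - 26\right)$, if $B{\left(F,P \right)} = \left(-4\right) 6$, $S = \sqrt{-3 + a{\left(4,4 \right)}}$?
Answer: $-100$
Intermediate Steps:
$a{\left(U,g \right)} = 0$ ($a{\left(U,g \right)} = 0 \cdot 2 g = 0$)
$S = i \sqrt{3}$ ($S = \sqrt{-3 + 0} = \sqrt{-3} = i \sqrt{3} \approx 1.732 i$)
$B{\left(F,P \right)} = -24$
$2 \left(B{\left(0,S \right)} - 26\right) = 2 \left(-24 - 26\right) = 2 \left(-50\right) = -100$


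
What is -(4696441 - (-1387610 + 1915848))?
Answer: -4168203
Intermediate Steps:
-(4696441 - (-1387610 + 1915848)) = -(4696441 - 1*528238) = -(4696441 - 528238) = -1*4168203 = -4168203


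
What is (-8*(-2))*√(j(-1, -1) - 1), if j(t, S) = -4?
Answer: 16*I*√5 ≈ 35.777*I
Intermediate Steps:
(-8*(-2))*√(j(-1, -1) - 1) = (-8*(-2))*√(-4 - 1) = 16*√(-5) = 16*(I*√5) = 16*I*√5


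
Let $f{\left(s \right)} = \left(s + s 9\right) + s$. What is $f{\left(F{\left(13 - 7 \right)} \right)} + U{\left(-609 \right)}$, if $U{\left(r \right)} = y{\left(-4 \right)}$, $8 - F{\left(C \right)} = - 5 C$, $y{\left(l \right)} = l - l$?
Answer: $418$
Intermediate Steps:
$y{\left(l \right)} = 0$
$F{\left(C \right)} = 8 + 5 C$ ($F{\left(C \right)} = 8 - - 5 C = 8 + 5 C$)
$f{\left(s \right)} = 11 s$ ($f{\left(s \right)} = \left(s + 9 s\right) + s = 10 s + s = 11 s$)
$U{\left(r \right)} = 0$
$f{\left(F{\left(13 - 7 \right)} \right)} + U{\left(-609 \right)} = 11 \left(8 + 5 \left(13 - 7\right)\right) + 0 = 11 \left(8 + 5 \cdot 6\right) + 0 = 11 \left(8 + 30\right) + 0 = 11 \cdot 38 + 0 = 418 + 0 = 418$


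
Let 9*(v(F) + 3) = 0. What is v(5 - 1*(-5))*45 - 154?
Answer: -289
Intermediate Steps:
v(F) = -3 (v(F) = -3 + (⅑)*0 = -3 + 0 = -3)
v(5 - 1*(-5))*45 - 154 = -3*45 - 154 = -135 - 154 = -289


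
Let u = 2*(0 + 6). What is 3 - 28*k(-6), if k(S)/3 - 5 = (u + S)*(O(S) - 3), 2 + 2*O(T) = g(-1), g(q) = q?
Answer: 1851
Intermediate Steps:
u = 12 (u = 2*6 = 12)
O(T) = -3/2 (O(T) = -1 + (½)*(-1) = -1 - ½ = -3/2)
k(S) = -147 - 27*S/2 (k(S) = 15 + 3*((12 + S)*(-3/2 - 3)) = 15 + 3*((12 + S)*(-9/2)) = 15 + 3*(-54 - 9*S/2) = 15 + (-162 - 27*S/2) = -147 - 27*S/2)
3 - 28*k(-6) = 3 - 28*(-147 - 27/2*(-6)) = 3 - 28*(-147 + 81) = 3 - 28*(-66) = 3 + 1848 = 1851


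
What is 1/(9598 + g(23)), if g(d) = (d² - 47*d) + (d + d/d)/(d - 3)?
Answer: 5/45236 ≈ 0.00011053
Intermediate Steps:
g(d) = d² - 47*d + (1 + d)/(-3 + d) (g(d) = (d² - 47*d) + (d + 1)/(-3 + d) = (d² - 47*d) + (1 + d)/(-3 + d) = d² - 47*d + (1 + d)/(-3 + d))
1/(9598 + g(23)) = 1/(9598 + (1 + 23³ - 50*23² + 142*23)/(-3 + 23)) = 1/(9598 + (1 + 12167 - 50*529 + 3266)/20) = 1/(9598 + (1 + 12167 - 26450 + 3266)/20) = 1/(9598 + (1/20)*(-11016)) = 1/(9598 - 2754/5) = 1/(45236/5) = 5/45236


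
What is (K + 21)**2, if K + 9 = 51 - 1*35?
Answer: 784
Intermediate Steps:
K = 7 (K = -9 + (51 - 1*35) = -9 + (51 - 35) = -9 + 16 = 7)
(K + 21)**2 = (7 + 21)**2 = 28**2 = 784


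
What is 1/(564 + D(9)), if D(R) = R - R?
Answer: 1/564 ≈ 0.0017731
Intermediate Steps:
D(R) = 0
1/(564 + D(9)) = 1/(564 + 0) = 1/564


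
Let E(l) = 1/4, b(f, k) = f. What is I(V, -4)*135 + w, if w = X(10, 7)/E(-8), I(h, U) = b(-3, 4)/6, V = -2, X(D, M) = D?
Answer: -55/2 ≈ -27.500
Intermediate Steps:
E(l) = ¼
I(h, U) = -½ (I(h, U) = -3/6 = -3*⅙ = -½)
w = 40 (w = 10/(¼) = 10*4 = 40)
I(V, -4)*135 + w = -½*135 + 40 = -135/2 + 40 = -55/2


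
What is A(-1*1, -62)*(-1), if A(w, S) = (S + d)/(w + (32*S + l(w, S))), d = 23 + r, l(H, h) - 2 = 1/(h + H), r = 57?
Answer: 567/62465 ≈ 0.0090771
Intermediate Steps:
l(H, h) = 2 + 1/(H + h) (l(H, h) = 2 + 1/(h + H) = 2 + 1/(H + h))
d = 80 (d = 23 + 57 = 80)
A(w, S) = (80 + S)/(w + 32*S + (1 + 2*S + 2*w)/(S + w)) (A(w, S) = (S + 80)/(w + (32*S + (1 + 2*w + 2*S)/(w + S))) = (80 + S)/(w + (32*S + (1 + 2*S + 2*w)/(S + w))) = (80 + S)/(w + 32*S + (1 + 2*S + 2*w)/(S + w)))
A(-1*1, -62)*(-1) = ((80 - 62)*(-62 - 1*1)/(1 + 2*(-62) + 2*(-1*1) + (-62 - 1*1)*(-1*1 + 32*(-62))))*(-1) = (18*(-62 - 1)/(1 - 124 + 2*(-1) + (-62 - 1)*(-1 - 1984)))*(-1) = (18*(-63)/(1 - 124 - 2 - 63*(-1985)))*(-1) = (18*(-63)/(1 - 124 - 2 + 125055))*(-1) = (18*(-63)/124930)*(-1) = ((1/124930)*18*(-63))*(-1) = -567/62465*(-1) = 567/62465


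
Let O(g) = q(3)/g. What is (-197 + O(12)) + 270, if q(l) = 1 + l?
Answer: 220/3 ≈ 73.333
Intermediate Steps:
O(g) = 4/g (O(g) = (1 + 3)/g = 4/g)
(-197 + O(12)) + 270 = (-197 + 4/12) + 270 = (-197 + 4*(1/12)) + 270 = (-197 + ⅓) + 270 = -590/3 + 270 = 220/3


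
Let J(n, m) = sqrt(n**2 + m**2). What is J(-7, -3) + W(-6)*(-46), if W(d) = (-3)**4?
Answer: -3726 + sqrt(58) ≈ -3718.4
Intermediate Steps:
W(d) = 81
J(n, m) = sqrt(m**2 + n**2)
J(-7, -3) + W(-6)*(-46) = sqrt((-3)**2 + (-7)**2) + 81*(-46) = sqrt(9 + 49) - 3726 = sqrt(58) - 3726 = -3726 + sqrt(58)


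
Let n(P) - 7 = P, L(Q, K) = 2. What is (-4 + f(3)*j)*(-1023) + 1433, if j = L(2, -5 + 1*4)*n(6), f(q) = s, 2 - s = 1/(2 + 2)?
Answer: -82043/2 ≈ -41022.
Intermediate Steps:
n(P) = 7 + P
s = 7/4 (s = 2 - 1/(2 + 2) = 2 - 1/4 = 7/4 ≈ 1.7500)
f(q) = 7/4
j = 26 (j = 2*(7 + 6) = 2*13 = 26)
(-4 + f(3)*j)*(-1023) + 1433 = (-4 + (7/4)*26)*(-1023) + 1433 = (-4 + 91/2)*(-1023) + 1433 = (83/2)*(-1023) + 1433 = -84909/2 + 1433 = -82043/2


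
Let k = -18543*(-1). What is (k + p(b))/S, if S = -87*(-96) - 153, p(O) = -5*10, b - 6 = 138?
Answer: 18493/8199 ≈ 2.2555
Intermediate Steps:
b = 144 (b = 6 + 138 = 144)
p(O) = -50
k = 18543
S = 8199 (S = 8352 - 153 = 8199)
(k + p(b))/S = (18543 - 50)/8199 = 18493*(1/8199) = 18493/8199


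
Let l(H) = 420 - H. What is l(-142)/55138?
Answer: 281/27569 ≈ 0.010193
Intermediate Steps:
l(-142)/55138 = (420 - 1*(-142))/55138 = (420 + 142)*(1/55138) = 562*(1/55138) = 281/27569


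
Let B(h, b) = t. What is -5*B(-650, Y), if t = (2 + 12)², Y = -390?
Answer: -980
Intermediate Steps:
t = 196 (t = 14² = 196)
B(h, b) = 196
-5*B(-650, Y) = -5*196 = -980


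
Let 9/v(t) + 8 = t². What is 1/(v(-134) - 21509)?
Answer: -17948/386043523 ≈ -4.6492e-5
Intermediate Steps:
v(t) = 9/(-8 + t²)
1/(v(-134) - 21509) = 1/(9/(-8 + (-134)²) - 21509) = 1/(9/(-8 + 17956) - 21509) = 1/(9/17948 - 21509) = 1/(-386043523/17948) = -17948/386043523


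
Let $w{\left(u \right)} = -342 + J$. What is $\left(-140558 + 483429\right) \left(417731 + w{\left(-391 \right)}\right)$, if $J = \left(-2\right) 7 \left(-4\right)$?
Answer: $143129784595$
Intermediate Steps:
$J = 56$ ($J = \left(-14\right) \left(-4\right) = 56$)
$w{\left(u \right)} = -286$ ($w{\left(u \right)} = -342 + 56 = -286$)
$\left(-140558 + 483429\right) \left(417731 + w{\left(-391 \right)}\right) = \left(-140558 + 483429\right) \left(417731 - 286\right) = 342871 \cdot 417445 = 143129784595$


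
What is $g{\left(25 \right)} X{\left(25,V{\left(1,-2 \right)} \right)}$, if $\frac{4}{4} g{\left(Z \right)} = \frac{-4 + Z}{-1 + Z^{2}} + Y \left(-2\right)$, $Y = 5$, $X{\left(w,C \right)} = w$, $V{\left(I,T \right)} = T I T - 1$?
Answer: $- \frac{51825}{208} \approx -249.16$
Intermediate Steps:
$V{\left(I,T \right)} = -1 + I T^{2}$ ($V{\left(I,T \right)} = I T T - 1 = I T^{2} - 1 = -1 + I T^{2}$)
$g{\left(Z \right)} = -10 + \frac{-4 + Z}{-1 + Z^{2}}$ ($g{\left(Z \right)} = \frac{-4 + Z}{-1 + Z^{2}} + 5 \left(-2\right) = \frac{-4 + Z}{-1 + Z^{2}} - 10 = -10 + \frac{-4 + Z}{-1 + Z^{2}}$)
$g{\left(25 \right)} X{\left(25,V{\left(1,-2 \right)} \right)} = \frac{6 + 25 - 10 \cdot 25^{2}}{-1 + 25^{2}} \cdot 25 = \frac{6 + 25 - 6250}{-1 + 625} \cdot 25 = \frac{6 + 25 - 6250}{624} \cdot 25 = \frac{1}{624} \left(-6219\right) 25 = \left(- \frac{2073}{208}\right) 25 = - \frac{51825}{208}$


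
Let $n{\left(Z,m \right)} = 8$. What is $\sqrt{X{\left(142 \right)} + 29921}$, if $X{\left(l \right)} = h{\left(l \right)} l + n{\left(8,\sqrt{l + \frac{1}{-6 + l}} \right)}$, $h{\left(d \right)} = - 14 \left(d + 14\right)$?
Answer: $i \sqrt{280199} \approx 529.34 i$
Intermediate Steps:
$h{\left(d \right)} = -196 - 14 d$ ($h{\left(d \right)} = - 14 \left(14 + d\right) = -196 - 14 d$)
$X{\left(l \right)} = 8 + l \left(-196 - 14 l\right)$ ($X{\left(l \right)} = \left(-196 - 14 l\right) l + 8 = l \left(-196 - 14 l\right) + 8 = 8 + l \left(-196 - 14 l\right)$)
$\sqrt{X{\left(142 \right)} + 29921} = \sqrt{\left(8 - 1988 \left(14 + 142\right)\right) + 29921} = \sqrt{\left(8 - 1988 \cdot 156\right) + 29921} = \sqrt{\left(8 - 310128\right) + 29921} = \sqrt{-310120 + 29921} = \sqrt{-280199} = i \sqrt{280199}$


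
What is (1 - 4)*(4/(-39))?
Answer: 4/13 ≈ 0.30769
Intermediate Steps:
(1 - 4)*(4/(-39)) = -12*(-1)/39 = -3*(-4/39) = 4/13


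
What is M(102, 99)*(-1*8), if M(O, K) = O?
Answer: -816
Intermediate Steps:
M(102, 99)*(-1*8) = 102*(-1*8) = 102*(-8) = -816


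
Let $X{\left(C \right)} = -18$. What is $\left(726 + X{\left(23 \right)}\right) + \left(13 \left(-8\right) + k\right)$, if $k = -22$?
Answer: $582$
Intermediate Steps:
$\left(726 + X{\left(23 \right)}\right) + \left(13 \left(-8\right) + k\right) = \left(726 - 18\right) + \left(13 \left(-8\right) - 22\right) = 708 - 126 = 582$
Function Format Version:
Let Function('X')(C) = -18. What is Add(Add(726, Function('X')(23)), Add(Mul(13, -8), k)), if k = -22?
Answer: 582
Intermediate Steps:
Add(Add(726, Function('X')(23)), Add(Mul(13, -8), k)) = Add(Add(726, -18), Add(Mul(13, -8), -22)) = Add(708, Add(-104, -22)) = Add(708, -126) = 582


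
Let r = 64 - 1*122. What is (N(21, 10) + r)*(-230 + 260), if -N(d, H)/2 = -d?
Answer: -480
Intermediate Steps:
N(d, H) = 2*d (N(d, H) = -(-2)*d = 2*d)
r = -58 (r = 64 - 122 = -58)
(N(21, 10) + r)*(-230 + 260) = (2*21 - 58)*(-230 + 260) = (42 - 58)*30 = -16*30 = -480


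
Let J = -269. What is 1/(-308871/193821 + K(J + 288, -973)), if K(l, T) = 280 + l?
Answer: 64607/19214536 ≈ 0.0033624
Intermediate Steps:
1/(-308871/193821 + K(J + 288, -973)) = 1/(-308871/193821 + (280 + (-269 + 288))) = 1/(-308871*1/193821 + (280 + 19)) = 1/(-102957/64607 + 299) = 1/(19214536/64607) = 64607/19214536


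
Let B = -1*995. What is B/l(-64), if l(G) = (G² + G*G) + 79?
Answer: -995/8271 ≈ -0.12030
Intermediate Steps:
B = -995
l(G) = 79 + 2*G² (l(G) = (G² + G²) + 79 = 2*G² + 79 = 79 + 2*G²)
B/l(-64) = -995/(79 + 2*(-64)²) = -995/(79 + 2*4096) = -995/(79 + 8192) = -995/8271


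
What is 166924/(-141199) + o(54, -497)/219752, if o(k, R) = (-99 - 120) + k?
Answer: -36705180683/31028762648 ≈ -1.1829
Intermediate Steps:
o(k, R) = -219 + k
166924/(-141199) + o(54, -497)/219752 = 166924/(-141199) + (-219 + 54)/219752 = 166924*(-1/141199) - 165*1/219752 = -166924/141199 - 165/219752 = -36705180683/31028762648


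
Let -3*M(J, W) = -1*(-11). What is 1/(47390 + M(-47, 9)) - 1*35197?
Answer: -5003570320/142159 ≈ -35197.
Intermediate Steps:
M(J, W) = -11/3 (M(J, W) = -(-1)*(-11)/3 = -1/3*11 = -11/3)
1/(47390 + M(-47, 9)) - 1*35197 = 1/(47390 - 11/3) - 1*35197 = 1/(142159/3) - 35197 = 3/142159 - 35197 = -5003570320/142159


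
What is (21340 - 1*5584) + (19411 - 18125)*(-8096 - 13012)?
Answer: -27129132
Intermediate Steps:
(21340 - 1*5584) + (19411 - 18125)*(-8096 - 13012) = (21340 - 5584) + 1286*(-21108) = 15756 - 27144888 = -27129132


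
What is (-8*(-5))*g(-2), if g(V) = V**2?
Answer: 160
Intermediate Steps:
(-8*(-5))*g(-2) = -8*(-5)*(-2)**2 = 40*4 = 160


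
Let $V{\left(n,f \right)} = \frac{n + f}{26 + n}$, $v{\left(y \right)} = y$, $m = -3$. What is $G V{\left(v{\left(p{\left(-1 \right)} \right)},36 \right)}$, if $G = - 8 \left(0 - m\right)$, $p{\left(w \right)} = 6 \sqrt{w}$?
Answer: $- \frac{2916}{89} + \frac{180 i}{89} \approx -32.764 + 2.0225 i$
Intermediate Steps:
$V{\left(n,f \right)} = \frac{f + n}{26 + n}$
$G = -24$ ($G = - 8 \left(0 - -3\right) = - 8 \left(0 + 3\right) = \left(-8\right) 3 = -24$)
$G V{\left(v{\left(p{\left(-1 \right)} \right)},36 \right)} = - 24 \frac{36 + 6 \sqrt{-1}}{26 + 6 \sqrt{-1}} = - 24 \frac{36 + 6 i}{26 + 6 i} = - 24 \frac{26 - 6 i}{712} \left(36 + 6 i\right) = - 24 \frac{\left(26 - 6 i\right) \left(36 + 6 i\right)}{712} = - \frac{3 \left(26 - 6 i\right) \left(36 + 6 i\right)}{89}$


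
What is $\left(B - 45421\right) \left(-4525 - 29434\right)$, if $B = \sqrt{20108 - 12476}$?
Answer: $1542451739 - 407508 \sqrt{53} \approx 1.5395 \cdot 10^{9}$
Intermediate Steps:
$B = 12 \sqrt{53}$ ($B = \sqrt{7632} = 12 \sqrt{53} \approx 87.361$)
$\left(B - 45421\right) \left(-4525 - 29434\right) = \left(12 \sqrt{53} - 45421\right) \left(-4525 - 29434\right) = \left(-45421 + 12 \sqrt{53}\right) \left(-33959\right) = 1542451739 - 407508 \sqrt{53}$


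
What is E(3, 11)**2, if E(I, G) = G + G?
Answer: 484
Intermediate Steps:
E(I, G) = 2*G
E(3, 11)**2 = (2*11)**2 = 22**2 = 484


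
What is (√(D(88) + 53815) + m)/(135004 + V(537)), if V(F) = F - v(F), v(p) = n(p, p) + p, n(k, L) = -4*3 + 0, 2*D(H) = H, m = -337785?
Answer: -48255/19288 + √53859/135016 ≈ -2.5001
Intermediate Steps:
D(H) = H/2
n(k, L) = -12 (n(k, L) = -12 + 0 = -12)
v(p) = -12 + p
V(F) = 12 (V(F) = F - (-12 + F) = F + (12 - F) = 12)
(√(D(88) + 53815) + m)/(135004 + V(537)) = (√((½)*88 + 53815) - 337785)/(135004 + 12) = (√(44 + 53815) - 337785)/135016 = (√53859 - 337785)*(1/135016) = (-337785 + √53859)*(1/135016) = -48255/19288 + √53859/135016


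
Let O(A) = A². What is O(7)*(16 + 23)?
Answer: 1911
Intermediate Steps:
O(7)*(16 + 23) = 7²*(16 + 23) = 49*39 = 1911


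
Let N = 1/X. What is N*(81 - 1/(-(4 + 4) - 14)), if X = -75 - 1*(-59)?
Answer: -1783/352 ≈ -5.0653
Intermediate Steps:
X = -16 (X = -75 + 59 = -16)
N = -1/16 (N = 1/(-16) = -1/16 ≈ -0.062500)
N*(81 - 1/(-(4 + 4) - 14)) = -(81 - 1/(-(4 + 4) - 14))/16 = -(81 - 1/(-1*8 - 14))/16 = -(81 - 1/(-8 - 14))/16 = -(81 - 1/(-22))/16 = -(81 - 1*(-1/22))/16 = -(81 + 1/22)/16 = -1/16*1783/22 = -1783/352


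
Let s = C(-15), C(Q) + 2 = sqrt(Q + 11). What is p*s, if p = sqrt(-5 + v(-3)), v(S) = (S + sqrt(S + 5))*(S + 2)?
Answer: 2*sqrt(-2 - sqrt(2))*(-1 + I) ≈ -3.6955 - 3.6955*I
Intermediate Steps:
v(S) = (2 + S)*(S + sqrt(5 + S)) (v(S) = (S + sqrt(5 + S))*(2 + S) = (2 + S)*(S + sqrt(5 + S)))
C(Q) = -2 + sqrt(11 + Q) (C(Q) = -2 + sqrt(Q + 11) = -2 + sqrt(11 + Q))
p = sqrt(-2 - sqrt(2)) (p = sqrt(-5 + ((-3)**2 + 2*(-3) + 2*sqrt(5 - 3) - 3*sqrt(5 - 3))) = sqrt(-5 + (9 - 6 + 2*sqrt(2) - 3*sqrt(2))) = sqrt(-5 + (3 - sqrt(2))) = sqrt(-2 - sqrt(2)) ≈ 1.8478*I)
s = -2 + 2*I (s = -2 + sqrt(11 - 15) = -2 + sqrt(-4) = -2 + 2*I ≈ -2.0 + 2.0*I)
p*s = sqrt(-2 - sqrt(2))*(-2 + 2*I)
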